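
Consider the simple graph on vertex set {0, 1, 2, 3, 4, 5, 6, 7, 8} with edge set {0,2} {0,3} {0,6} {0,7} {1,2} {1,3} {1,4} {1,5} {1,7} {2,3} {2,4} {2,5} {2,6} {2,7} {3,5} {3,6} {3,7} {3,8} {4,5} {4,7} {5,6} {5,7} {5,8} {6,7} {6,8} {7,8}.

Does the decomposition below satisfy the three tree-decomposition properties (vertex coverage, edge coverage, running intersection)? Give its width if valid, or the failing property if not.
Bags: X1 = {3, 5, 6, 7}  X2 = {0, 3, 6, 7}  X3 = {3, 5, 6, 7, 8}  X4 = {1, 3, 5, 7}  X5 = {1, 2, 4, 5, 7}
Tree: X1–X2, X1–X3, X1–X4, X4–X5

No — edge (2,6) lies in no bag.

A tree decomposition must satisfy three properties: every vertex lies in some bag; for every edge, both endpoints lie together in some bag; and for every vertex, the bags containing it form a connected subtree. Here edge (2,6) lies in no bag, so the decomposition is invalid.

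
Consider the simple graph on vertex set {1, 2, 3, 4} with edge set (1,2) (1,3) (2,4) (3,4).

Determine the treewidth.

2

A width-2 tree decomposition is:
Bags: B1 = {1, 2, 3}  B2 = {2, 3, 4}
Tree: B1–B2
The largest bag has 3 vertices, giving width 2; this decomposition certifies tw(G) ≤ 2. Since 3–1–2–4–3 is a cycle in G, G is not acyclic. Forests are exactly the graphs of treewidth ≤ 1, so tw(G) ≥ 2. The upper and lower bounds meet at 2, so that is the treewidth.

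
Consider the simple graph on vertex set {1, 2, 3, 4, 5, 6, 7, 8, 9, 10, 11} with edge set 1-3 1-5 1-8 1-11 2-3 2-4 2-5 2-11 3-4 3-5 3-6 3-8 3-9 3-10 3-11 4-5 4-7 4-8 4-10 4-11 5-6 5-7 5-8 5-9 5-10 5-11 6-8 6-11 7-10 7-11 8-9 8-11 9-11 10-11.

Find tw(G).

4

A width-4 tree decomposition is:
Bags: B1 = {3, 4, 5, 8, 11}  B2 = {1, 3, 5, 8, 11}  B3 = {3, 4, 5, 10, 11}  B4 = {3, 5, 6, 8, 11}  B5 = {3, 5, 8, 9, 11}  B6 = {4, 5, 7, 10, 11}  B7 = {2, 3, 4, 5, 11}
Tree: B1–B2, B1–B3, B2–B4, B4–B5, B3–B6, B3–B7
Each bag holds 5 vertices, so the decomposition has width 4, which upper-bounds the treewidth. For the lower bound, the 5 vertices {1, 3, 5, 8, 11} are pairwise adjacent, and any tree decomposition puts a clique entirely inside one bag — forcing width ≥ 4. The upper and lower bounds meet at 4, so that is the treewidth.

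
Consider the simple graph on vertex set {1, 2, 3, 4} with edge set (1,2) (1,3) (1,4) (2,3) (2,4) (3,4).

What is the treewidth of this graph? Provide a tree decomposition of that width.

Treewidth 3.
One such decomposition:
Bags: B1 = {1, 2, 3, 4}
Tree: (single bag)

With just one bag of size 4, the width is 4 − 1 = 3, so tw(G) ≤ 3. Conversely, {1, 2, 3, 4} is a clique of size 4, and the vertices of any clique must share a bag in every tree decomposition; so some bag has ≥ 4 vertices and tw(G) ≥ 3. Combining the bounds, tw(G) = 3.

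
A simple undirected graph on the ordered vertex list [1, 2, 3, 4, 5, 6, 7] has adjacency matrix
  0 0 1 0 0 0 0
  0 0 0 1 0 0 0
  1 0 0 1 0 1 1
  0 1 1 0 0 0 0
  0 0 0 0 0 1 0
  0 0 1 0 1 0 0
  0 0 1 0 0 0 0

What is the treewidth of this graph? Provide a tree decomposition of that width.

Treewidth 1.
One optimal decomposition is:
Bags: B1 = {3, 6}  B2 = {1, 3}  B3 = {5, 6}  B4 = {3, 7}  B5 = {3, 4}  B6 = {2, 4}
Tree: B1–B2, B1–B3, B2–B4, B1–B5, B5–B6

Every bag has size at most 2, so the width is 2 − 1 = 1 and tw(G) ≤ 1. G has an edge, so its treewidth is at least 1. The upper and lower bounds meet at 1, so that is the treewidth.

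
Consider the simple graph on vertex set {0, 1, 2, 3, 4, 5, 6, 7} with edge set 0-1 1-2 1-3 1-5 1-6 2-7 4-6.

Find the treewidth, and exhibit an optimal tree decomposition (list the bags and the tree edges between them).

The largest bag has 2 vertices, giving width 1; this decomposition certifies tw(G) ≤ 1. Since G has at least one edge (e.g. 3–1), it is not an edgeless graph, so tw(G) ≥ 1. Combining the bounds, tw(G) = 1.

Treewidth 1.
One such decomposition:
Bags: B1 = {1, 3}  B2 = {1, 5}  B3 = {1, 2}  B4 = {1, 6}  B5 = {4, 6}  B6 = {0, 1}  B7 = {2, 7}
Tree: B1–B2, B1–B3, B1–B4, B4–B5, B4–B6, B3–B7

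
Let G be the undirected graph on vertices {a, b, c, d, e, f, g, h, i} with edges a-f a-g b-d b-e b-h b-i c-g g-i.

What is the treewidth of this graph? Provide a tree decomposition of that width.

Each bag holds 2 vertices, so the decomposition has width 1, which upper-bounds the treewidth. G has an edge, so its treewidth is at least 1. Combining the bounds, tw(G) = 1.

Treewidth 1.
One such decomposition:
Bags: B1 = {b, h}  B2 = {b, i}  B3 = {g, i}  B4 = {b, d}  B5 = {c, g}  B6 = {a, g}  B7 = {a, f}  B8 = {b, e}
Tree: B1–B2, B2–B3, B2–B4, B3–B5, B5–B6, B6–B7, B4–B8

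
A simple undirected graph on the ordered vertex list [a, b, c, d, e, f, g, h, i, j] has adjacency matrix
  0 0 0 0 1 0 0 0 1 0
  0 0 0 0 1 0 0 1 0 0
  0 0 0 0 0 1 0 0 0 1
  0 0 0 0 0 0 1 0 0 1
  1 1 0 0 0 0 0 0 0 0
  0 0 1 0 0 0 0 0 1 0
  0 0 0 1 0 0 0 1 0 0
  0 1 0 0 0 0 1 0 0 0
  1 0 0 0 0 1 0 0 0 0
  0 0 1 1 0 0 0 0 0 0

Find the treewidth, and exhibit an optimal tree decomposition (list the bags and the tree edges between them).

Treewidth 2.
One optimal decomposition is:
Bags: B1 = {a, b, e}  B2 = {a, b, i}  B3 = {b, f, i}  B4 = {b, c, f}  B5 = {b, c, j}  B6 = {b, d, j}  B7 = {b, d, g}  B8 = {b, g, h}
Tree: B1–B2, B2–B3, B3–B4, B4–B5, B5–B6, B6–B7, B7–B8

Each bag holds 3 vertices, so the decomposition has width 2, which upper-bounds the treewidth. The edges b–e–a–i–f–c–j–d–g–h–b form a cycle, so G is not a tree and its treewidth is at least 2. Combining the bounds, tw(G) = 2.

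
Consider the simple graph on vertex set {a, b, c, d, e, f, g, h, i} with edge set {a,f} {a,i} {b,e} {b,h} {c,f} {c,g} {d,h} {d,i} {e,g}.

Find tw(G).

2

A width-2 tree decomposition is:
Bags: B1 = {c, e, g}  B2 = {b, c, e}  B3 = {b, c, h}  B4 = {c, d, h}  B5 = {c, d, i}  B6 = {a, c, i}  B7 = {a, c, f}
Tree: B1–B2, B2–B3, B3–B4, B4–B5, B5–B6, B6–B7
The largest bag has 3 vertices, giving width 2; this decomposition certifies tw(G) ≤ 2. Since c–g–e–b–h–d–i–a–f–c is a cycle in G, G is not acyclic. Forests are exactly the graphs of treewidth ≤ 1, so tw(G) ≥ 2. Therefore the treewidth is 2.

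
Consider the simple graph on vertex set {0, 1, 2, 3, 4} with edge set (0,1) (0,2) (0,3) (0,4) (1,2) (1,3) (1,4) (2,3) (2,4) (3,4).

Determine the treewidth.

4

A width-4 tree decomposition is:
Bags: B1 = {0, 1, 2, 3, 4}
Tree: (single bag)
With just one bag of size 5, the width is 5 − 1 = 4, so tw(G) ≤ 4. On the other hand G contains the 5-clique {0, 1, 2, 3, 4}. A clique must lie in a single bag of any decomposition, so no decomposition can have width below 4. Hence tw(G) = 4 exactly.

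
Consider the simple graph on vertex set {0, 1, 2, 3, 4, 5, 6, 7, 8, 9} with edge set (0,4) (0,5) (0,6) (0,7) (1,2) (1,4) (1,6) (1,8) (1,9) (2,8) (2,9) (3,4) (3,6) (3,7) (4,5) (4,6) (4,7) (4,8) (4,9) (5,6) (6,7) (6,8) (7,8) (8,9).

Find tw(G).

3

A width-3 tree decomposition is:
Bags: B1 = {1, 4, 6, 8}  B2 = {1, 4, 8, 9}  B3 = {1, 2, 8, 9}  B4 = {4, 6, 7, 8}  B5 = {0, 4, 6, 7}  B6 = {0, 4, 5, 6}  B7 = {3, 4, 6, 7}
Tree: B1–B2, B2–B3, B1–B4, B4–B5, B5–B6, B4–B7
The largest bag has 4 vertices, giving width 3; this decomposition certifies tw(G) ≤ 3. On the other hand G contains the 4-clique {1, 2, 8, 9}. A clique must lie in a single bag of any decomposition, so no decomposition can have width below 3. The upper and lower bounds meet at 3, so that is the treewidth.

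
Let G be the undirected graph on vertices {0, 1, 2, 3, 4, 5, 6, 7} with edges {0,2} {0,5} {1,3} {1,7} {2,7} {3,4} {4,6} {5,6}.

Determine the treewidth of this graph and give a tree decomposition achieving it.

Treewidth 2.
One optimal decomposition is:
Bags: B1 = {1, 3, 4}  B2 = {1, 4, 6}  B3 = {1, 5, 6}  B4 = {0, 1, 5}  B5 = {0, 1, 2}  B6 = {1, 2, 7}
Tree: B1–B2, B2–B3, B3–B4, B4–B5, B5–B6

Every bag has size at most 3, so the width is 3 − 1 = 2 and tw(G) ≤ 2. For the lower bound, G contains the cycle 1–3–4–6–5–0–2–7–1, so G is not a forest; only forests have treewidth ≤ 1, hence tw(G) ≥ 2. Hence tw(G) = 2 exactly.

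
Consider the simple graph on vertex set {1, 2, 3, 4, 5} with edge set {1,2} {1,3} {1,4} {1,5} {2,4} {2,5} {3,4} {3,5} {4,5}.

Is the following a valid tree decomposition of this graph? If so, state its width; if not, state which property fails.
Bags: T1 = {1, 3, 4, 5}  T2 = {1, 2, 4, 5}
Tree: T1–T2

Yes; width 3.

Vertex coverage: the bags together contain {1, 2, 3, 4, 5}, the full vertex set. Edge coverage: each edge of G has both endpoints in at least one bag. Running intersection: for every vertex, the bags containing it form a connected subtree. All three properties hold, so this is a valid tree decomposition of width max|bag| − 1 = 3, and hence tw(G) ≤ 3.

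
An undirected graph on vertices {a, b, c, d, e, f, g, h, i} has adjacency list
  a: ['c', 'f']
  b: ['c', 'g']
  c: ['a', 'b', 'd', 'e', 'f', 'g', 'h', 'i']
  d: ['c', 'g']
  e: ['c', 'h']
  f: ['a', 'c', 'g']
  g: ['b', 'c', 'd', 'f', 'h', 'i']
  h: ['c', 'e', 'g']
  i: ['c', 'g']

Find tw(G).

A width-2 tree decomposition is:
Bags: B1 = {c, d, g}  B2 = {c, g, h}  B3 = {c, f, g}  B4 = {c, e, h}  B5 = {a, c, f}  B6 = {b, c, g}  B7 = {c, g, i}
Tree: B1–B2, B1–B3, B2–B4, B3–B5, B3–B6, B6–B7
The largest bag has 3 vertices, giving width 2; this decomposition certifies tw(G) ≤ 2. Conversely, {c, d, g} is a clique of size 3, and the vertices of any clique must share a bag in every tree decomposition; so some bag has ≥ 3 vertices and tw(G) ≥ 2. Therefore the treewidth is 2.

2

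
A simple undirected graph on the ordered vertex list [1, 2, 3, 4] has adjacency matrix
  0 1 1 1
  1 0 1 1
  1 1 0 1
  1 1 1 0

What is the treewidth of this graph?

3

A width-3 tree decomposition is:
Bags: B1 = {1, 2, 3, 4}
Tree: (single bag)
A single bag containing all 4 vertices is trivially a valid decomposition of width 3. For the lower bound, the 4 vertices {1, 2, 3, 4} are pairwise adjacent, and any tree decomposition puts a clique entirely inside one bag — forcing width ≥ 3. The upper and lower bounds meet at 3, so that is the treewidth.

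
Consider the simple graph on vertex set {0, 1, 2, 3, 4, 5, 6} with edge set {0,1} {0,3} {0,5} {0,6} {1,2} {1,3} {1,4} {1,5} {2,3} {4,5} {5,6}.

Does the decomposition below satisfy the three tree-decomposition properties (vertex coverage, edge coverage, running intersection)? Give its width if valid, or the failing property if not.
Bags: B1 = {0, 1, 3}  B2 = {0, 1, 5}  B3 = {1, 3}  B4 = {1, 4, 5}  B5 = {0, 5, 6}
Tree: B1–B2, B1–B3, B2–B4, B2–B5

No — vertex 2 appears in no bag.

A tree decomposition must satisfy three properties: every vertex lies in some bag; for every edge, both endpoints lie together in some bag; and for every vertex, the bags containing it form a connected subtree. Here vertex 2 appears in no bag, so the decomposition is invalid.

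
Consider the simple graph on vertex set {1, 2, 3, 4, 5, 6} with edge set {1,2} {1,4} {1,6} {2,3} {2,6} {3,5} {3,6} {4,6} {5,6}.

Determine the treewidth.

2

A width-2 tree decomposition is:
Bags: B1 = {1, 2, 6}  B2 = {1, 4, 6}  B3 = {2, 3, 6}  B4 = {3, 5, 6}
Tree: B1–B2, B1–B3, B3–B4
The largest bag has 3 vertices, giving width 2; this decomposition certifies tw(G) ≤ 2. Conversely, {1, 2, 6} is a clique of size 3, and the vertices of any clique must share a bag in every tree decomposition; so some bag has ≥ 3 vertices and tw(G) ≥ 2. Combining the bounds, tw(G) = 2.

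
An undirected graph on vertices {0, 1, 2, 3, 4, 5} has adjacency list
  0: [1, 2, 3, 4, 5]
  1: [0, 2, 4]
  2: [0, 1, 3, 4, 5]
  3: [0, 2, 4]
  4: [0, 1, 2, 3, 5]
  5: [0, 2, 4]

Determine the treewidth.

A width-3 tree decomposition is:
Bags: B1 = {0, 1, 2, 4}  B2 = {0, 2, 3, 4}  B3 = {0, 2, 4, 5}
Tree: B1–B2, B1–B3
The largest bag has 4 vertices, giving width 3; this decomposition certifies tw(G) ≤ 3. For the lower bound, the 4 vertices {0, 1, 2, 4} are pairwise adjacent, and any tree decomposition puts a clique entirely inside one bag — forcing width ≥ 3. Hence tw(G) = 3 exactly.

3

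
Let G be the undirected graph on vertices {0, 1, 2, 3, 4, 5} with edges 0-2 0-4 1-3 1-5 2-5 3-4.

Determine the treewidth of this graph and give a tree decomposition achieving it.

Every bag has size at most 3, so the width is 3 − 1 = 2 and tw(G) ≤ 2. Since 4–3–1–5–2–0–4 is a cycle in G, G is not acyclic. Forests are exactly the graphs of treewidth ≤ 1, so tw(G) ≥ 2. Combining the bounds, tw(G) = 2.

Treewidth 2.
One optimal decomposition is:
Bags: B1 = {1, 3, 4}  B2 = {1, 4, 5}  B3 = {2, 4, 5}  B4 = {0, 2, 4}
Tree: B1–B2, B2–B3, B3–B4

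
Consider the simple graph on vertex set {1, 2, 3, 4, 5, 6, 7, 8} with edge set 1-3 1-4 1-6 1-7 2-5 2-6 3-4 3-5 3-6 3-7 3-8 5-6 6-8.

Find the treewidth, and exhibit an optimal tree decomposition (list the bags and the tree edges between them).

Treewidth 2.
One optimal decomposition is:
Bags: B1 = {3, 5, 6}  B2 = {1, 3, 6}  B3 = {2, 5, 6}  B4 = {3, 6, 8}  B5 = {1, 3, 4}  B6 = {1, 3, 7}
Tree: B1–B2, B1–B3, B2–B4, B2–B5, B5–B6

Each bag holds 3 vertices, so the decomposition has width 2, which upper-bounds the treewidth. On the other hand G contains the 3-clique {2, 5, 6}. A clique must lie in a single bag of any decomposition, so no decomposition can have width below 2. The upper and lower bounds meet at 2, so that is the treewidth.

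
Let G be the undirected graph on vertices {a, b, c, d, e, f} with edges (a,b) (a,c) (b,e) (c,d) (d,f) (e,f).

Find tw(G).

2

A width-2 tree decomposition is:
Bags: B1 = {a, b, c}  B2 = {b, c, d}  B3 = {b, d, f}  B4 = {b, e, f}
Tree: B1–B2, B2–B3, B3–B4
The largest bag has 3 vertices, giving width 2; this decomposition certifies tw(G) ≤ 2. The edges b–a–c–d–f–e–b form a cycle, so G is not a tree and its treewidth is at least 2. Hence tw(G) = 2 exactly.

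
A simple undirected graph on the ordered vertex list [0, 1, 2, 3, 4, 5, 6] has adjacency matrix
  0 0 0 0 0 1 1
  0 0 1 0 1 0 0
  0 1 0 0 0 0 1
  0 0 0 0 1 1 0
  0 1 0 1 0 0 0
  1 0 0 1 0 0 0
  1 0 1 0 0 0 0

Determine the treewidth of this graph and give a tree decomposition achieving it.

Treewidth 2.
One such decomposition:
Bags: B1 = {1, 2, 6}  B2 = {1, 4, 6}  B3 = {3, 4, 6}  B4 = {3, 5, 6}  B5 = {0, 5, 6}
Tree: B1–B2, B2–B3, B3–B4, B4–B5

The largest bag has 3 vertices, giving width 2; this decomposition certifies tw(G) ≤ 2. Since 6–2–1–4–3–5–0–6 is a cycle in G, G is not acyclic. Forests are exactly the graphs of treewidth ≤ 1, so tw(G) ≥ 2. Therefore the treewidth is 2.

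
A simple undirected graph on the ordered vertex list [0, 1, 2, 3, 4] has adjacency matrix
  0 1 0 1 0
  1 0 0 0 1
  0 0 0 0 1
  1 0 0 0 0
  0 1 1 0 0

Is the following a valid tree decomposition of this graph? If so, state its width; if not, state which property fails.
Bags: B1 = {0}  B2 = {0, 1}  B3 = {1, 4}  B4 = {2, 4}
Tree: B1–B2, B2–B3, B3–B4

A tree decomposition must satisfy three properties: every vertex lies in some bag; for every edge, both endpoints lie together in some bag; and for every vertex, the bags containing it form a connected subtree. Here vertex 3 appears in no bag, so the decomposition is invalid.

No — vertex 3 appears in no bag.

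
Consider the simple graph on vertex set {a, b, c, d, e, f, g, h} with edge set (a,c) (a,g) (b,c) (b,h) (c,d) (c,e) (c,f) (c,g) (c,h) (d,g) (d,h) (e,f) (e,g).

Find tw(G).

A width-2 tree decomposition is:
Bags: B1 = {c, e, g}  B2 = {a, c, g}  B3 = {c, d, g}  B4 = {c, d, h}  B5 = {b, c, h}  B6 = {c, e, f}
Tree: B1–B2, B1–B3, B3–B4, B4–B5, B1–B6
Each bag holds 3 vertices, so the decomposition has width 2, which upper-bounds the treewidth. Conversely, {c, d, g} is a clique of size 3, and the vertices of any clique must share a bag in every tree decomposition; so some bag has ≥ 3 vertices and tw(G) ≥ 2. Combining the bounds, tw(G) = 2.

2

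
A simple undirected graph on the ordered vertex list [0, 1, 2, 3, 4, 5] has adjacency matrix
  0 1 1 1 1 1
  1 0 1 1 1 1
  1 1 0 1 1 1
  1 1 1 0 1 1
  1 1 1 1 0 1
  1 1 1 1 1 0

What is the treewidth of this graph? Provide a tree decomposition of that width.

Treewidth 5.
One optimal decomposition is:
Bags: B1 = {0, 1, 2, 3, 4, 5}
Tree: (single bag)

With just one bag of size 6, the width is 6 − 1 = 5, so tw(G) ≤ 5. For the lower bound, the 6 vertices {0, 1, 2, 3, 4, 5} are pairwise adjacent, and any tree decomposition puts a clique entirely inside one bag — forcing width ≥ 5. Hence tw(G) = 5 exactly.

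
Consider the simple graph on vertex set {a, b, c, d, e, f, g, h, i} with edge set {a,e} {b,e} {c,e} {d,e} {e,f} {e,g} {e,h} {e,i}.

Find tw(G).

A width-1 tree decomposition is:
Bags: B1 = {b, e}  B2 = {a, e}  B3 = {e, i}  B4 = {e, h}  B5 = {c, e}  B6 = {e, g}  B7 = {d, e}  B8 = {e, f}
Tree: B1–B2, B2–B3, B1–B4, B2–B5, B3–B6, B3–B7, B6–B8
The largest bag has 2 vertices, giving width 1; this decomposition certifies tw(G) ≤ 1. Since G has at least one edge (e.g. e–b), it is not an edgeless graph, so tw(G) ≥ 1. Hence tw(G) = 1 exactly.

1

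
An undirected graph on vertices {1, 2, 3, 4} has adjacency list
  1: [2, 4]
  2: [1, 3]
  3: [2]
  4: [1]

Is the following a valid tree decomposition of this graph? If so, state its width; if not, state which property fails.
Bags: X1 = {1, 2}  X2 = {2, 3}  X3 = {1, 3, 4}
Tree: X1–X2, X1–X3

A tree decomposition must satisfy three properties: every vertex lies in some bag; for every edge, both endpoints lie together in some bag; and for every vertex, the bags containing it form a connected subtree. Here bags containing vertex 3 are not connected in the tree, so the decomposition is invalid.

No — bags containing vertex 3 are not connected in the tree.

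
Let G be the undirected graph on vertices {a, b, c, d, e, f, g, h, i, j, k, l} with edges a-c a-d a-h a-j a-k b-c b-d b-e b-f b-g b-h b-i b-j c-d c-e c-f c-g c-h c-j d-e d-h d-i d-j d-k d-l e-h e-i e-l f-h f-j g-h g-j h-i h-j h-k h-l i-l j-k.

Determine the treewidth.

4

A width-4 tree decomposition is:
Bags: B1 = {b, c, d, h, j}  B2 = {b, c, f, h, j}  B3 = {b, c, d, e, h}  B4 = {a, c, d, h, j}  B5 = {b, c, g, h, j}  B6 = {a, d, h, j, k}  B7 = {b, d, e, h, i}  B8 = {d, e, h, i, l}
Tree: B1–B2, B1–B3, B1–B4, B1–B5, B4–B6, B3–B7, B7–B8
Every bag has size at most 5, so the width is 5 − 1 = 4 and tw(G) ≤ 4. On the other hand G contains the 5-clique {a, c, d, h, j}. A clique must lie in a single bag of any decomposition, so no decomposition can have width below 4. Combining the bounds, tw(G) = 4.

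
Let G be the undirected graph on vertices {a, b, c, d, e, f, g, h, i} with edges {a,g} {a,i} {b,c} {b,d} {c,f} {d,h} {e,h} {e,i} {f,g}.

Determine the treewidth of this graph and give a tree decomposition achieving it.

Treewidth 2.
One optimal decomposition is:
Bags: B1 = {b, c, d}  B2 = {c, d, h}  B3 = {c, e, h}  B4 = {c, e, i}  B5 = {a, c, i}  B6 = {a, c, g}  B7 = {c, f, g}
Tree: B1–B2, B2–B3, B3–B4, B4–B5, B5–B6, B6–B7

The largest bag has 3 vertices, giving width 2; this decomposition certifies tw(G) ≤ 2. For the lower bound, G contains the cycle c–b–d–h–e–i–a–g–f–c, so G is not a forest; only forests have treewidth ≤ 1, hence tw(G) ≥ 2. Therefore the treewidth is 2.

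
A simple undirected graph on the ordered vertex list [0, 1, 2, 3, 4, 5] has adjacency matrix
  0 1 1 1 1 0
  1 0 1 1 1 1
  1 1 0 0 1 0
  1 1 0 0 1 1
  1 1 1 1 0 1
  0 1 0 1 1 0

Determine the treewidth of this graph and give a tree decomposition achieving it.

Treewidth 3.
Bags: B1 = {1, 3, 4, 5}  B2 = {0, 1, 3, 4}  B3 = {0, 1, 2, 4}
Tree: B1–B2, B2–B3

Every bag has size at most 4, so the width is 4 − 1 = 3 and tw(G) ≤ 3. On the other hand G contains the 4-clique {0, 1, 2, 4}. A clique must lie in a single bag of any decomposition, so no decomposition can have width below 3. Combining the bounds, tw(G) = 3.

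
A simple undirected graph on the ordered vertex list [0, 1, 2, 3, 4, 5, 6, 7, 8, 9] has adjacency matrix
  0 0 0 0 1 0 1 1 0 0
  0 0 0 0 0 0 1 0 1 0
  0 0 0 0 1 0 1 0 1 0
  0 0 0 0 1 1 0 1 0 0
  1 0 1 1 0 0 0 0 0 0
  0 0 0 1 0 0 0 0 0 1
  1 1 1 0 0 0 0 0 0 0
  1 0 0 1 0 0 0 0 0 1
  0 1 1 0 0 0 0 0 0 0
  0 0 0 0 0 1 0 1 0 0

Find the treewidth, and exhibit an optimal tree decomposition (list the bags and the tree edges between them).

Treewidth 2.
Bags: B1 = {1, 2, 8}  B2 = {1, 2, 6}  B3 = {2, 4, 6}  B4 = {0, 4, 6}  B5 = {0, 3, 4}  B6 = {0, 3, 7}  B7 = {3, 5, 7}  B8 = {5, 7, 9}
Tree: B1–B2, B2–B3, B3–B4, B4–B5, B5–B6, B6–B7, B7–B8

Each bag holds 3 vertices, so the decomposition has width 2, which upper-bounds the treewidth. For the lower bound, G contains the cycle 8–1–6–2–8, so G is not a forest; only forests have treewidth ≤ 1, hence tw(G) ≥ 2. Combining the bounds, tw(G) = 2.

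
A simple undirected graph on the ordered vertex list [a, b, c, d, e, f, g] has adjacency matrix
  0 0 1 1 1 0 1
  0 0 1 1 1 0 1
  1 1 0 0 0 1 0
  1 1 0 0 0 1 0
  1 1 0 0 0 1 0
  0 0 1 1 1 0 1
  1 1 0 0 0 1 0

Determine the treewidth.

A width-3 tree decomposition is:
Bags: B1 = {a, b, e, f}  B2 = {a, b, f, g}  B3 = {a, b, d, f}  B4 = {a, b, c, f}
Tree: B1–B2, B2–B3, B3–B4
The largest bag has 4 vertices, giving width 3; this decomposition certifies tw(G) ≤ 3. For the lower bound: the 4 vertex sets {a,e}, {f,g}, {b}, {d} are disjoint, each induces a connected subgraph, and every pair is joined by at least one edge of G. Contracting each set to a single vertex therefore yields K_{4} as a minor, and since treewidth is minor-monotone, tw(G) ≥ tw(K_{4}) = 3. Combining the bounds, tw(G) = 3.

3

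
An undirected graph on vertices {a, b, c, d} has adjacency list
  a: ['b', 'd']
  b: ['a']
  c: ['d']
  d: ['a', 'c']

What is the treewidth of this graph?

A width-1 tree decomposition is:
Bags: B1 = {a, b}  B2 = {a, d}  B3 = {c, d}
Tree: B1–B2, B2–B3
Every bag has size at most 2, so the width is 2 − 1 = 1 and tw(G) ≤ 1. G has an edge, so its treewidth is at least 1. Combining the bounds, tw(G) = 1.

1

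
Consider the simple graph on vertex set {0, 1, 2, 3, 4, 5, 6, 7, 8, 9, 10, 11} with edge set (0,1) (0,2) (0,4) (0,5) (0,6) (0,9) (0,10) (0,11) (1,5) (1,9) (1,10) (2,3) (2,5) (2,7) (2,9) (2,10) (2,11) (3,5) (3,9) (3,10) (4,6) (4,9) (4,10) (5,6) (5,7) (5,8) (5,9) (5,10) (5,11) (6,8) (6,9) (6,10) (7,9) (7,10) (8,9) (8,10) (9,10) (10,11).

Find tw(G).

4

A width-4 tree decomposition is:
Bags: B1 = {2, 5, 7, 9, 10}  B2 = {0, 2, 5, 9, 10}  B3 = {0, 5, 6, 9, 10}  B4 = {5, 6, 8, 9, 10}  B5 = {2, 3, 5, 9, 10}  B6 = {0, 2, 5, 10, 11}  B7 = {0, 1, 5, 9, 10}  B8 = {0, 4, 6, 9, 10}
Tree: B1–B2, B2–B3, B3–B4, B1–B5, B2–B6, B3–B7, B3–B8
Each bag holds 5 vertices, so the decomposition has width 4, which upper-bounds the treewidth. For the lower bound, the 5 vertices {0, 4, 6, 9, 10} are pairwise adjacent, and any tree decomposition puts a clique entirely inside one bag — forcing width ≥ 4. Therefore the treewidth is 4.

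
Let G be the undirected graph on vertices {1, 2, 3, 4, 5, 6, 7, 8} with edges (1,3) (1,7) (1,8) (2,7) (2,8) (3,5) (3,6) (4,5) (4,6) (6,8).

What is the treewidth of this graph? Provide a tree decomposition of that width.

Each bag holds 3 vertices, so the decomposition has width 2, which upper-bounds the treewidth. For the lower bound, G contains the cycle 7–2–8–1–7, so G is not a forest; only forests have treewidth ≤ 1, hence tw(G) ≥ 2. Therefore the treewidth is 2.

Treewidth 2.
One optimal decomposition is:
Bags: B1 = {1, 2, 7}  B2 = {1, 2, 8}  B3 = {1, 3, 8}  B4 = {3, 6, 8}  B5 = {3, 5, 6}  B6 = {4, 5, 6}
Tree: B1–B2, B2–B3, B3–B4, B4–B5, B5–B6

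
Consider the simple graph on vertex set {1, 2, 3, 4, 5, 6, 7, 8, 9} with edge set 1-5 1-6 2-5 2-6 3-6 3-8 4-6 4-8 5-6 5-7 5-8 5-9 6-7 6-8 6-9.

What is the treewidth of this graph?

A width-2 tree decomposition is:
Bags: B1 = {1, 5, 6}  B2 = {2, 5, 6}  B3 = {5, 6, 7}  B4 = {5, 6, 8}  B5 = {4, 6, 8}  B6 = {5, 6, 9}  B7 = {3, 6, 8}
Tree: B1–B2, B2–B3, B1–B4, B4–B5, B2–B6, B4–B7
Each bag holds 3 vertices, so the decomposition has width 2, which upper-bounds the treewidth. Conversely, {3, 6, 8} is a clique of size 3, and the vertices of any clique must share a bag in every tree decomposition; so some bag has ≥ 3 vertices and tw(G) ≥ 2. The upper and lower bounds meet at 2, so that is the treewidth.

2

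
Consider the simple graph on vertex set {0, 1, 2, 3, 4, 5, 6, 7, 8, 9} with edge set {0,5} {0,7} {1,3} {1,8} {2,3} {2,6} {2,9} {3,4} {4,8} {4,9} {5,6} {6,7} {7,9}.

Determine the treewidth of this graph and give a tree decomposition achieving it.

Treewidth 2.
Bags: B1 = {0, 5, 7}  B2 = {5, 6, 7}  B3 = {6, 7, 9}  B4 = {2, 6, 9}  B5 = {2, 4, 9}  B6 = {2, 3, 4}  B7 = {3, 4, 8}  B8 = {1, 3, 8}
Tree: B1–B2, B2–B3, B3–B4, B4–B5, B5–B6, B6–B7, B7–B8

Every bag has size at most 3, so the width is 3 − 1 = 2 and tw(G) ≤ 2. Since 0–5–6–7–0 is a cycle in G, G is not acyclic. Forests are exactly the graphs of treewidth ≤ 1, so tw(G) ≥ 2. Combining the bounds, tw(G) = 2.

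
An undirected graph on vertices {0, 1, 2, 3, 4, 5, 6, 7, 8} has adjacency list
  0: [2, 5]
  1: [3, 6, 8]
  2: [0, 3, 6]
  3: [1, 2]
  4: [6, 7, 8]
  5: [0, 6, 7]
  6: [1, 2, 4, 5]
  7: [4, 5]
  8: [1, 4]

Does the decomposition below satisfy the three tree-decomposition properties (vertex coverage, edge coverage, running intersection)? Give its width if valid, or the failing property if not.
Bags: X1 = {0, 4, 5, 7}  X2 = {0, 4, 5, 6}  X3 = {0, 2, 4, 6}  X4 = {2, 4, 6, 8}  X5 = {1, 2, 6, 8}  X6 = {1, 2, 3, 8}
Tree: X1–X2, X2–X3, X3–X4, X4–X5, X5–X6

Yes; width 3.

Every vertex of G appears in some bag (union = {0, 1, 2, 3, 4, 5, 6, 7, 8}); every edge is covered by a bag; and for each vertex v the set of bags containing v is connected in the bag tree. The decomposition is therefore valid. The largest bag has 4 vertices, so the width is 3.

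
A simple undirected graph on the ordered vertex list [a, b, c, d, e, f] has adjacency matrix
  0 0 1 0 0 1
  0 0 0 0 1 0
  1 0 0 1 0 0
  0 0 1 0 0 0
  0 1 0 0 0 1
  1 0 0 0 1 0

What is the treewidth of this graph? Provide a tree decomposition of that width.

Treewidth 1.
One optimal decomposition is:
Bags: B1 = {c, d}  B2 = {a, c}  B3 = {a, f}  B4 = {e, f}  B5 = {b, e}
Tree: B1–B2, B2–B3, B3–B4, B4–B5

Every bag has size at most 2, so the width is 2 − 1 = 1 and tw(G) ≤ 1. Any graph with an edge has treewidth ≥ 1, and G has the edge d–c. Therefore the treewidth is 1.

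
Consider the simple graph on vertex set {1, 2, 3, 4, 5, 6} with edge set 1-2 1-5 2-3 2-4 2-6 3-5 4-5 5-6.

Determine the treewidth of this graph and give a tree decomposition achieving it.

The largest bag has 3 vertices, giving width 2; this decomposition certifies tw(G) ≤ 2. For the lower bound, G contains the cycle 6–5–3–2–6, so G is not a forest; only forests have treewidth ≤ 1, hence tw(G) ≥ 2. The upper and lower bounds meet at 2, so that is the treewidth.

Treewidth 2.
One such decomposition:
Bags: B1 = {2, 5, 6}  B2 = {2, 3, 5}  B3 = {1, 2, 5}  B4 = {2, 4, 5}
Tree: B1–B2, B2–B3, B3–B4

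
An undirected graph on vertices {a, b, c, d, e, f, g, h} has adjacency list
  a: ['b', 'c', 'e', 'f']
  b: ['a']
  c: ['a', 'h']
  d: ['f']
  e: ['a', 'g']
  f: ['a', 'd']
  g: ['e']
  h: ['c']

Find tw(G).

1

A width-1 tree decomposition is:
Bags: B1 = {a, e}  B2 = {e, g}  B3 = {a, c}  B4 = {a, b}  B5 = {a, f}  B6 = {d, f}  B7 = {c, h}
Tree: B1–B2, B1–B3, B3–B4, B3–B5, B5–B6, B3–B7
Each bag holds 2 vertices, so the decomposition has width 1, which upper-bounds the treewidth. Since G has at least one edge (e.g. e–a), it is not an edgeless graph, so tw(G) ≥ 1. Therefore the treewidth is 1.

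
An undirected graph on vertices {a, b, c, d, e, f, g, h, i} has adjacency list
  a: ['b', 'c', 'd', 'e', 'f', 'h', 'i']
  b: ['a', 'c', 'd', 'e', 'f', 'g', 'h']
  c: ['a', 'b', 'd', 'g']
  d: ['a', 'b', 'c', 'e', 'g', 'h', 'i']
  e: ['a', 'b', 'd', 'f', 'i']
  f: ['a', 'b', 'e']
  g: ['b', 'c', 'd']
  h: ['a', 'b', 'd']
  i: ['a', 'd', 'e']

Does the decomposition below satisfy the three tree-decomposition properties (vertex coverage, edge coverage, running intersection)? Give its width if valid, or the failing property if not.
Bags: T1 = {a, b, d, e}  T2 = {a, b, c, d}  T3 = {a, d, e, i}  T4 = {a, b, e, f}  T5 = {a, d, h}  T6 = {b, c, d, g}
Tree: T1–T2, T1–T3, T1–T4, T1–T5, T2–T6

A tree decomposition must satisfy three properties: every vertex lies in some bag; for every edge, both endpoints lie together in some bag; and for every vertex, the bags containing it form a connected subtree. Here edge (b,h) lies in no bag, so the decomposition is invalid.

No — edge (b,h) lies in no bag.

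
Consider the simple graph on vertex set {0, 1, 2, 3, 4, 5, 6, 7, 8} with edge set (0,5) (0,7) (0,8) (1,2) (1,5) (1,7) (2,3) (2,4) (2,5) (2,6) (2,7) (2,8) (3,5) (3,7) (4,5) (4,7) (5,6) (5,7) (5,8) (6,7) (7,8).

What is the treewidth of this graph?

A width-3 tree decomposition is:
Bags: B1 = {2, 5, 6, 7}  B2 = {2, 5, 7, 8}  B3 = {1, 2, 5, 7}  B4 = {2, 3, 5, 7}  B5 = {2, 4, 5, 7}  B6 = {0, 5, 7, 8}
Tree: B1–B2, B2–B3, B3–B4, B3–B5, B2–B6
Each bag holds 4 vertices, so the decomposition has width 3, which upper-bounds the treewidth. For the lower bound, the 4 vertices {0, 5, 7, 8} are pairwise adjacent, and any tree decomposition puts a clique entirely inside one bag — forcing width ≥ 3. The upper and lower bounds meet at 3, so that is the treewidth.

3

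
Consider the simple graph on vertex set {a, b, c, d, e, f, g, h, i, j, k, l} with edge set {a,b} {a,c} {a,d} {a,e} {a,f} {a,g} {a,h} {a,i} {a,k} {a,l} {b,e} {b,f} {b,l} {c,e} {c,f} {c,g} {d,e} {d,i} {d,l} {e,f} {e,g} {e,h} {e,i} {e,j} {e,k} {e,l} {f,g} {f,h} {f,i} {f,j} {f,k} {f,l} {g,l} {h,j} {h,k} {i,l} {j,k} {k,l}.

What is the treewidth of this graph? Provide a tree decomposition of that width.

Every bag has size at most 5, so the width is 5 − 1 = 4 and tw(G) ≤ 4. On the other hand G contains the 5-clique {a, d, e, i, l}. A clique must lie in a single bag of any decomposition, so no decomposition can have width below 4. Combining the bounds, tw(G) = 4.

Treewidth 4.
One optimal decomposition is:
Bags: B1 = {a, b, e, f, l}  B2 = {a, e, f, k, l}  B3 = {a, e, f, g, l}  B4 = {a, e, f, h, k}  B5 = {a, e, f, i, l}  B6 = {a, c, e, f, g}  B7 = {a, d, e, i, l}  B8 = {e, f, h, j, k}
Tree: B1–B2, B1–B3, B2–B4, B3–B5, B3–B6, B5–B7, B4–B8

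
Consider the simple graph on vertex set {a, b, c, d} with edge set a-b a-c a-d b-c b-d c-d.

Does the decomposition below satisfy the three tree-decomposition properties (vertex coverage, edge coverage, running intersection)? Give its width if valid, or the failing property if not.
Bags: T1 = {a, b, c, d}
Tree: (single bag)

Yes; width 3.

Vertex coverage: the bags together contain {a, b, c, d}, the full vertex set. Edge coverage: each edge of G has both endpoints in at least one bag. Running intersection: for every vertex, the bags containing it form a connected subtree. All three properties hold, so this is a valid tree decomposition of width max|bag| − 1 = 3, and hence tw(G) ≤ 3.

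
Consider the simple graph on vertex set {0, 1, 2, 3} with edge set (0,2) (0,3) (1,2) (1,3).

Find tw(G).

A width-2 tree decomposition is:
Bags: B1 = {0, 2, 3}  B2 = {1, 2, 3}
Tree: B1–B2
Each bag holds 3 vertices, so the decomposition has width 2, which upper-bounds the treewidth. The edges 2–0–3–1–2 form a cycle, so G is not a tree and its treewidth is at least 2. Hence tw(G) = 2 exactly.

2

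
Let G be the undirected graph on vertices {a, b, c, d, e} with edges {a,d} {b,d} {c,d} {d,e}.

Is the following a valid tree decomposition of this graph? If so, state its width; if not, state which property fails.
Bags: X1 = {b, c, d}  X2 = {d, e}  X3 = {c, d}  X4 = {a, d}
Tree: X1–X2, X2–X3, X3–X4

A tree decomposition must satisfy three properties: every vertex lies in some bag; for every edge, both endpoints lie together in some bag; and for every vertex, the bags containing it form a connected subtree. Here bags containing vertex c are not connected in the tree, so the decomposition is invalid.

No — bags containing vertex c are not connected in the tree.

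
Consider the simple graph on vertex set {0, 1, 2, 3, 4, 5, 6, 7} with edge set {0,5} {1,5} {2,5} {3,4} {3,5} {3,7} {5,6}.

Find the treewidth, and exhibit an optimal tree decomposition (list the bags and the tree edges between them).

Treewidth 1.
Bags: B1 = {0, 5}  B2 = {2, 5}  B3 = {1, 5}  B4 = {3, 5}  B5 = {3, 7}  B6 = {5, 6}  B7 = {3, 4}
Tree: B1–B2, B1–B3, B3–B4, B4–B5, B2–B6, B4–B7

Every bag has size at most 2, so the width is 2 − 1 = 1 and tw(G) ≤ 1. Any graph with an edge has treewidth ≥ 1, and G has the edge 0–5. Therefore the treewidth is 1.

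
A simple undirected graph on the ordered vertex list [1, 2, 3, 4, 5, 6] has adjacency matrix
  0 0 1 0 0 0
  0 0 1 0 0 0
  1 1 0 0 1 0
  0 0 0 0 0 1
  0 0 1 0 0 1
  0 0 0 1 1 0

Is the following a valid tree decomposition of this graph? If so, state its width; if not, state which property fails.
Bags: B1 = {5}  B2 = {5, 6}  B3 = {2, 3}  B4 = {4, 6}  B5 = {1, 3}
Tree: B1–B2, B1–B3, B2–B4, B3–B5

A tree decomposition must satisfy three properties: every vertex lies in some bag; for every edge, both endpoints lie together in some bag; and for every vertex, the bags containing it form a connected subtree. Here edge (3,5) lies in no bag, so the decomposition is invalid.

No — edge (3,5) lies in no bag.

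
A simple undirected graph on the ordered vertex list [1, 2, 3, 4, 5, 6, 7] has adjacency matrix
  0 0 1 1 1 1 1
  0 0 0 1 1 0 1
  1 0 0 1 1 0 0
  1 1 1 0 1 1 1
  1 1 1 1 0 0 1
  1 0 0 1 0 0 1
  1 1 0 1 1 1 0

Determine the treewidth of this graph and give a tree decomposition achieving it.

Each bag holds 4 vertices, so the decomposition has width 3, which upper-bounds the treewidth. Conversely, {1, 3, 4, 5} is a clique of size 4, and the vertices of any clique must share a bag in every tree decomposition; so some bag has ≥ 4 vertices and tw(G) ≥ 3. Hence tw(G) = 3 exactly.

Treewidth 3.
Bags: B1 = {1, 4, 5, 7}  B2 = {1, 4, 6, 7}  B3 = {2, 4, 5, 7}  B4 = {1, 3, 4, 5}
Tree: B1–B2, B1–B3, B1–B4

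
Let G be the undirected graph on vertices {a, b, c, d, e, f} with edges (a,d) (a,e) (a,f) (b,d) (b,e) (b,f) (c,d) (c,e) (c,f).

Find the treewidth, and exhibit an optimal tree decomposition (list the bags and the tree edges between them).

The largest bag has 4 vertices, giving width 3; this decomposition certifies tw(G) ≤ 3. For the lower bound: the 4 vertex sets {c,d}, {a,f}, {e}, {b} are disjoint, each induces a connected subgraph, and every pair is joined by at least one edge of G. Contracting each set to a single vertex therefore yields K_{4} as a minor, and since treewidth is minor-monotone, tw(G) ≥ tw(K_{4}) = 3. Combining the bounds, tw(G) = 3.

Treewidth 3.
One optimal decomposition is:
Bags: B1 = {c, d, e, f}  B2 = {a, d, e, f}  B3 = {b, d, e, f}
Tree: B1–B2, B2–B3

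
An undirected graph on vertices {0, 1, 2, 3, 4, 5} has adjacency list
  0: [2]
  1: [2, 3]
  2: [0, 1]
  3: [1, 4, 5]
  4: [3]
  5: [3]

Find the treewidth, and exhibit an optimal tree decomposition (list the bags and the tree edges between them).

Every bag has size at most 2, so the width is 2 − 1 = 1 and tw(G) ≤ 1. G has an edge, so its treewidth is at least 1. Therefore the treewidth is 1.

Treewidth 1.
Bags: B1 = {1, 2}  B2 = {1, 3}  B3 = {0, 2}  B4 = {3, 4}  B5 = {3, 5}
Tree: B1–B2, B1–B3, B2–B4, B4–B5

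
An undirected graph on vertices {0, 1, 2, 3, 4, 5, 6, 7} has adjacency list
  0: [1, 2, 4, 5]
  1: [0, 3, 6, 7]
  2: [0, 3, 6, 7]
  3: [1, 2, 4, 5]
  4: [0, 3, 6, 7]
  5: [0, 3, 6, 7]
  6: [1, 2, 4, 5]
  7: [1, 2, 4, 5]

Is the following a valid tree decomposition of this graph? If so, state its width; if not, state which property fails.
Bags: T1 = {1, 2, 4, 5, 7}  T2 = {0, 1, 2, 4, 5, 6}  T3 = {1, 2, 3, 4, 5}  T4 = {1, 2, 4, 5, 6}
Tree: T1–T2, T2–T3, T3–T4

A tree decomposition must satisfy three properties: every vertex lies in some bag; for every edge, both endpoints lie together in some bag; and for every vertex, the bags containing it form a connected subtree. Here bags containing vertex 6 are not connected in the tree, so the decomposition is invalid.

No — bags containing vertex 6 are not connected in the tree.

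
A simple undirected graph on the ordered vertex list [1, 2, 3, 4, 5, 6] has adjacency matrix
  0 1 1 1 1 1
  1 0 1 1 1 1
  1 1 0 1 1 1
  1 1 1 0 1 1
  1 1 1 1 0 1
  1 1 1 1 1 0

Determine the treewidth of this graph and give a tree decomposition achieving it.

With just one bag of size 6, the width is 6 − 1 = 5, so tw(G) ≤ 5. For the lower bound, the 6 vertices {1, 2, 3, 4, 5, 6} are pairwise adjacent, and any tree decomposition puts a clique entirely inside one bag — forcing width ≥ 5. Combining the bounds, tw(G) = 5.

Treewidth 5.
Bags: B1 = {1, 2, 3, 4, 5, 6}
Tree: (single bag)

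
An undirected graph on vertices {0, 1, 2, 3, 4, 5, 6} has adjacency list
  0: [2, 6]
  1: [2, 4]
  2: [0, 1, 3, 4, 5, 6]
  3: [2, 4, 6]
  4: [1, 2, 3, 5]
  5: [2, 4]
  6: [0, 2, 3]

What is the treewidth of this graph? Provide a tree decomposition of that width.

Every bag has size at most 3, so the width is 3 − 1 = 2 and tw(G) ≤ 2. Conversely, {0, 2, 6} is a clique of size 3, and the vertices of any clique must share a bag in every tree decomposition; so some bag has ≥ 3 vertices and tw(G) ≥ 2. The upper and lower bounds meet at 2, so that is the treewidth.

Treewidth 2.
One such decomposition:
Bags: B1 = {2, 4, 5}  B2 = {2, 3, 4}  B3 = {2, 3, 6}  B4 = {1, 2, 4}  B5 = {0, 2, 6}
Tree: B1–B2, B2–B3, B1–B4, B3–B5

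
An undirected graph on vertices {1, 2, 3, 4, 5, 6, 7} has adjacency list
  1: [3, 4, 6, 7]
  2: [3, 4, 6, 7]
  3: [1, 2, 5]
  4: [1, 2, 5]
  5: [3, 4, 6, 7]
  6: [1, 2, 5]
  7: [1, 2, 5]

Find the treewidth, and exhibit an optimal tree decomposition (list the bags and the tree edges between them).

Treewidth 3.
One such decomposition:
Bags: B1 = {1, 2, 4, 5}  B2 = {1, 2, 5, 7}  B3 = {1, 2, 5, 6}  B4 = {1, 2, 3, 5}
Tree: B1–B2, B2–B3, B3–B4

The largest bag has 4 vertices, giving width 3; this decomposition certifies tw(G) ≤ 3. For the lower bound: the 4 vertex sets {2,4}, {1,7}, {5}, {6} are disjoint, each induces a connected subgraph, and every pair is joined by at least one edge of G. Contracting each set to a single vertex therefore yields K_{4} as a minor, and since treewidth is minor-monotone, tw(G) ≥ tw(K_{4}) = 3. The upper and lower bounds meet at 3, so that is the treewidth.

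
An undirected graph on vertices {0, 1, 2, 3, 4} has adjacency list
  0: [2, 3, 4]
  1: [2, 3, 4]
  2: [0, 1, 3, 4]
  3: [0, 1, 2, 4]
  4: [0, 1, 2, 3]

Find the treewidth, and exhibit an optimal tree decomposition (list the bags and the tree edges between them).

Treewidth 3.
One such decomposition:
Bags: B1 = {0, 2, 3, 4}  B2 = {1, 2, 3, 4}
Tree: B1–B2

Each bag holds 4 vertices, so the decomposition has width 3, which upper-bounds the treewidth. For the lower bound, the 4 vertices {0, 2, 3, 4} are pairwise adjacent, and any tree decomposition puts a clique entirely inside one bag — forcing width ≥ 3. Combining the bounds, tw(G) = 3.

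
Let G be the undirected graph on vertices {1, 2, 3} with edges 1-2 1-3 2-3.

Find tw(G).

2

A width-2 tree decomposition is:
Bags: B1 = {1, 2, 3}
Tree: (single bag)
With just one bag of size 3, the width is 3 − 1 = 2, so tw(G) ≤ 2. For the lower bound, the 3 vertices {1, 2, 3} are pairwise adjacent, and any tree decomposition puts a clique entirely inside one bag — forcing width ≥ 2. Hence tw(G) = 2 exactly.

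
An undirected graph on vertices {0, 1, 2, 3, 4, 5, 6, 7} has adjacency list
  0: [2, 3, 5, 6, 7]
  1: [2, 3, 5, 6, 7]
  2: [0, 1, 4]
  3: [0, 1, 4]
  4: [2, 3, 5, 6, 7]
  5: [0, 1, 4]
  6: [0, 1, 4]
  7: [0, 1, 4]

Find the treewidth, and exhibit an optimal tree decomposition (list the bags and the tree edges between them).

The largest bag has 4 vertices, giving width 3; this decomposition certifies tw(G) ≤ 3. For the lower bound: the 4 vertex sets {0,6}, {4,5}, {1}, {7} are disjoint, each induces a connected subgraph, and every pair is joined by at least one edge of G. Contracting each set to a single vertex therefore yields K_{4} as a minor, and since treewidth is minor-monotone, tw(G) ≥ tw(K_{4}) = 3. Hence tw(G) = 3 exactly.

Treewidth 3.
One such decomposition:
Bags: B1 = {0, 1, 4, 6}  B2 = {0, 1, 4, 5}  B3 = {0, 1, 4, 7}  B4 = {0, 1, 3, 4}  B5 = {0, 1, 2, 4}
Tree: B1–B2, B2–B3, B3–B4, B4–B5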